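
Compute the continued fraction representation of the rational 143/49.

Run the Euclidean algorithm on 143 and 49; the successive quotients are the partial quotients a_0, a_1, ... (each step inverts the fractional part left over by the previous one):
  143 = 2*49 + 45, so a_0 = 2.
  49 = 1*45 + 4, so a_1 = 1.
  45 = 11*4 + 1, so a_2 = 11.
  4 = 4*1 + 0, so a_3 = 4.
The remainder reaches 0 after 4 divisions, so the expansion has 4 partial quotients, read off in order.

[2; 1, 11, 4]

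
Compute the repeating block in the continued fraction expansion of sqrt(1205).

[34; (1, 2, 2, 16, 1, 12, 1, 16, 2, 2, 1, 68)]

Write x_i = (sqrt(1205) + m_i)/d_i with (m_0, d_0) = (0, 1). a_0 = floor(sqrt(1205)) = 34, since 34^2 = 1156 <= 1205 < 1225 = 35^2.
Iterate m_{i+1} = d_i*a_i - m_i, d_{i+1} = (1205 - m_{i+1}^2)/d_i, a_{i+1} = floor((a_0 + m_{i+1})/d_{i+1}):
  m_1 = 1*34 - 0 = 34, d_1 = (1205 - 34^2)/1 = 49/1 = 49, a_1 = floor((34 + 34)/49) = 1.
  m_2 = 49*1 - 34 = 15, d_2 = (1205 - 15^2)/49 = 980/49 = 20, a_2 = floor((34 + 15)/20) = 2.
  m_3 = 20*2 - 15 = 25, d_3 = (1205 - 25^2)/20 = 580/20 = 29, a_3 = floor((34 + 25)/29) = 2.
  m_4 = 29*2 - 25 = 33, d_4 = (1205 - 33^2)/29 = 116/29 = 4, a_4 = floor((34 + 33)/4) = 16.
  m_5 = 4*16 - 33 = 31, d_5 = (1205 - 31^2)/4 = 244/4 = 61, a_5 = floor((34 + 31)/61) = 1.
  m_6 = 61*1 - 31 = 30, d_6 = (1205 - 30^2)/61 = 305/61 = 5, a_6 = floor((34 + 30)/5) = 12.
  m_7 = 5*12 - 30 = 30, d_7 = (1205 - 30^2)/5 = 305/5 = 61, a_7 = floor((34 + 30)/61) = 1.
  m_8 = 61*1 - 30 = 31, d_8 = (1205 - 31^2)/61 = 244/61 = 4, a_8 = floor((34 + 31)/4) = 16.
  m_9 = 4*16 - 31 = 33, d_9 = (1205 - 33^2)/4 = 116/4 = 29, a_9 = floor((34 + 33)/29) = 2.
  m_10 = 29*2 - 33 = 25, d_10 = (1205 - 25^2)/29 = 580/29 = 20, a_10 = floor((34 + 25)/20) = 2.
  m_11 = 20*2 - 25 = 15, d_11 = (1205 - 15^2)/20 = 980/20 = 49, a_11 = floor((34 + 15)/49) = 1.
  m_12 = 49*1 - 15 = 34, d_12 = (1205 - 34^2)/49 = 49/49 = 1, a_12 = floor((34 + 34)/1) = 68.
  m_13 = 1*68 - 34 = 34, d_13 = (1205 - 34^2)/1 = 49/1 = 49: (m_13, d_13) = (m_1, d_1) = (34, 49), so from here the quotients repeat a_1, ..., a_12; the period length is 12.
Hence the expansion of sqrt(1205) is a_0 = 34 followed by the repeating block 1, 2, 2, 16, 1, 12, 1, 16, 2, 2, 1, 68 (period 12).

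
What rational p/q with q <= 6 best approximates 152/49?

19/6

Expand x = 152/49 as a continued fraction with the Euclidean algorithm:
  152 = 3*49 + 5, so a_0 = 3.
  49 = 9*5 + 4, so a_1 = 9.
  5 = 1*4 + 1, so a_2 = 1.
  4 = 4*1 + 0, so a_3 = 4.
so x = [3; 9, 1, 4].
Convergents (p_i = a_i*p_{i-1} + p_{i-2}, q_i = a_i*q_{i-1} + q_{i-2} with p_{-2}=0, p_{-1}=1, q_{-2}=1, q_{-1}=0), until the denominator exceeds 6:
  i=0: a_0=3, p_0 = 3*1 + 0 = 3, q_0 = 3*0 + 1 = 1.
  i=1: a_1=9, p_1 = 9*3 + 1 = 28, q_1 = 9*1 + 0 = 9.
q_1 = 9 > 6, so the last convergent with denominator <= 6 is p_0/q_0 = 3/1.
The closest fraction with denominator <= 6 is either p_0/q_0 or the intermediate fraction (k*p_0 + p_{-1})/(k*q_0 + q_{-1}) with the largest k >= 1 whose denominator stays <= 6; these approach x as k grows, and every other convergent or intermediate fraction in range is farther away.
Largest k: floor((6 - q_{-1})/q_0) = floor((6 - 0)/1) = 6 (using the seeds p_{-1} = 1, q_{-1} = 0).
That gives (6*3 + 1)/(6*1 + 0) = 19/6.
Compare the errors: |x - 3/1| = |152*1 - 3*49|/(49*1) = 5/49, and |x - 19/6| = |152*6 - 19*49|/(49*6) = 19/294.
Cross-multiplying, 19*49 = 931 < 1470 = 5*294, so 19/294 is smaller: the intermediate fraction 19/6 is closer to x than 3/1.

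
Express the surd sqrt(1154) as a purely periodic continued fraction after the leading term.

Write x_i = (sqrt(1154) + m_i)/d_i with (m_0, d_0) = (0, 1). a_0 = floor(sqrt(1154)) = 33, since 33^2 = 1089 <= 1154 < 1156 = 34^2.
Iterate m_{i+1} = d_i*a_i - m_i, d_{i+1} = (1154 - m_{i+1}^2)/d_i, a_{i+1} = floor((a_0 + m_{i+1})/d_{i+1}):
  m_1 = 1*33 - 0 = 33, d_1 = (1154 - 33^2)/1 = 65/1 = 65, a_1 = floor((33 + 33)/65) = 1.
  m_2 = 65*1 - 33 = 32, d_2 = (1154 - 32^2)/65 = 130/65 = 2, a_2 = floor((33 + 32)/2) = 32.
  m_3 = 2*32 - 32 = 32, d_3 = (1154 - 32^2)/2 = 130/2 = 65, a_3 = floor((33 + 32)/65) = 1.
  m_4 = 65*1 - 32 = 33, d_4 = (1154 - 33^2)/65 = 65/65 = 1, a_4 = floor((33 + 33)/1) = 66.
  m_5 = 1*66 - 33 = 33, d_5 = (1154 - 33^2)/1 = 65/1 = 65: (m_5, d_5) = (m_1, d_1) = (33, 65), so from here the quotients repeat a_1, ..., a_4; the period length is 4.
Hence the expansion of sqrt(1154) is a_0 = 33 followed by the repeating block 1, 32, 1, 66 (period 4).

[33; (1, 32, 1, 66)]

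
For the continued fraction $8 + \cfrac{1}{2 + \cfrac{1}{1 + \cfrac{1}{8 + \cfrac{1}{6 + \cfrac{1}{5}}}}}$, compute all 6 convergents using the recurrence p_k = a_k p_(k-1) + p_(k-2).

Using the convergent recurrence p_i = a_i*p_{i-1} + p_{i-2}, q_i = a_i*q_{i-1} + q_{i-2} with p_{-2}=0, p_{-1}=1, q_{-2}=1, q_{-1}=0:
  i=0: a_0=8, p_0 = 8*1 + 0 = 8, q_0 = 8*0 + 1 = 1.
  i=1: a_1=2, p_1 = 2*8 + 1 = 17, q_1 = 2*1 + 0 = 2.
  i=2: a_2=1, p_2 = 1*17 + 8 = 25, q_2 = 1*2 + 1 = 3.
  i=3: a_3=8, p_3 = 8*25 + 17 = 217, q_3 = 8*3 + 2 = 26.
  i=4: a_4=6, p_4 = 6*217 + 25 = 1327, q_4 = 6*26 + 3 = 159.
  i=5: a_5=5, p_5 = 5*1327 + 217 = 6852, q_5 = 5*159 + 26 = 821.

8/1, 17/2, 25/3, 217/26, 1327/159, 6852/821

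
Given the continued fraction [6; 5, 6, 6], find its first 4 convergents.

Using the convergent recurrence p_i = a_i*p_{i-1} + p_{i-2}, q_i = a_i*q_{i-1} + q_{i-2} with p_{-2}=0, p_{-1}=1, q_{-2}=1, q_{-1}=0:
  i=0: a_0=6, p_0 = 6*1 + 0 = 6, q_0 = 6*0 + 1 = 1.
  i=1: a_1=5, p_1 = 5*6 + 1 = 31, q_1 = 5*1 + 0 = 5.
  i=2: a_2=6, p_2 = 6*31 + 6 = 192, q_2 = 6*5 + 1 = 31.
  i=3: a_3=6, p_3 = 6*192 + 31 = 1183, q_3 = 6*31 + 5 = 191.

6/1, 31/5, 192/31, 1183/191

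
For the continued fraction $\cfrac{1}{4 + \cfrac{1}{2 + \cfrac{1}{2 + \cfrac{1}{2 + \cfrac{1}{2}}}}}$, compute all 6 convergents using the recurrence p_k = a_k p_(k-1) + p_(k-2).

0/1, 1/4, 2/9, 5/22, 12/53, 29/128

Using the convergent recurrence p_i = a_i*p_{i-1} + p_{i-2}, q_i = a_i*q_{i-1} + q_{i-2} with p_{-2}=0, p_{-1}=1, q_{-2}=1, q_{-1}=0:
  i=0: a_0=0, p_0 = 0*1 + 0 = 0, q_0 = 0*0 + 1 = 1.
  i=1: a_1=4, p_1 = 4*0 + 1 = 1, q_1 = 4*1 + 0 = 4.
  i=2: a_2=2, p_2 = 2*1 + 0 = 2, q_2 = 2*4 + 1 = 9.
  i=3: a_3=2, p_3 = 2*2 + 1 = 5, q_3 = 2*9 + 4 = 22.
  i=4: a_4=2, p_4 = 2*5 + 2 = 12, q_4 = 2*22 + 9 = 53.
  i=5: a_5=2, p_5 = 2*12 + 5 = 29, q_5 = 2*53 + 22 = 128.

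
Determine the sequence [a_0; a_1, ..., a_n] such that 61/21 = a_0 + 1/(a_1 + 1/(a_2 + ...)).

[2; 1, 9, 2]

Run the Euclidean algorithm on 61 and 21; the successive quotients are the partial quotients a_0, a_1, ... (each step inverts the fractional part left over by the previous one):
  61 = 2*21 + 19, so a_0 = 2.
  21 = 1*19 + 2, so a_1 = 1.
  19 = 9*2 + 1, so a_2 = 9.
  2 = 2*1 + 0, so a_3 = 2.
The remainder reaches 0 after 4 divisions, so the expansion has 4 partial quotients, read off in order.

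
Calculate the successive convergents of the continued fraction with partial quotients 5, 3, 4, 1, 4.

5/1, 16/3, 69/13, 85/16, 409/77

Using the convergent recurrence p_i = a_i*p_{i-1} + p_{i-2}, q_i = a_i*q_{i-1} + q_{i-2} with p_{-2}=0, p_{-1}=1, q_{-2}=1, q_{-1}=0:
  i=0: a_0=5, p_0 = 5*1 + 0 = 5, q_0 = 5*0 + 1 = 1.
  i=1: a_1=3, p_1 = 3*5 + 1 = 16, q_1 = 3*1 + 0 = 3.
  i=2: a_2=4, p_2 = 4*16 + 5 = 69, q_2 = 4*3 + 1 = 13.
  i=3: a_3=1, p_3 = 1*69 + 16 = 85, q_3 = 1*13 + 3 = 16.
  i=4: a_4=4, p_4 = 4*85 + 69 = 409, q_4 = 4*16 + 13 = 77.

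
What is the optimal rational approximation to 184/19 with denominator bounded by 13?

Expand x = 184/19 as a continued fraction with the Euclidean algorithm:
  184 = 9*19 + 13, so a_0 = 9.
  19 = 1*13 + 6, so a_1 = 1.
  13 = 2*6 + 1, so a_2 = 2.
  6 = 6*1 + 0, so a_3 = 6.
so x = [9; 1, 2, 6].
Convergents (p_i = a_i*p_{i-1} + p_{i-2}, q_i = a_i*q_{i-1} + q_{i-2} with p_{-2}=0, p_{-1}=1, q_{-2}=1, q_{-1}=0), until the denominator exceeds 13:
  i=0: a_0=9, p_0 = 9*1 + 0 = 9, q_0 = 9*0 + 1 = 1.
  i=1: a_1=1, p_1 = 1*9 + 1 = 10, q_1 = 1*1 + 0 = 1.
  i=2: a_2=2, p_2 = 2*10 + 9 = 29, q_2 = 2*1 + 1 = 3.
  i=3: a_3=6, p_3 = 6*29 + 10 = 184, q_3 = 6*3 + 1 = 19.
q_3 = 19 > 13, so the last convergent with denominator <= 13 is p_2/q_2 = 29/3.
The closest fraction with denominator <= 13 is either p_2/q_2 or the intermediate fraction (k*p_2 + p_1)/(k*q_2 + q_1) with the largest k >= 1 whose denominator stays <= 13; these approach x as k grows, and every other convergent or intermediate fraction in range is farther away.
Largest k: floor((13 - q_1)/q_2) = floor((13 - 1)/3) = 4.
That gives (4*29 + 10)/(4*3 + 1) = 126/13.
Compare the errors: |x - 29/3| = |184*3 - 29*19|/(19*3) = 1/57, and |x - 126/13| = |184*13 - 126*19|/(19*13) = 2/247.
Cross-multiplying, 2*57 = 114 < 247 = 1*247, so 2/247 is smaller: the intermediate fraction 126/13 is closer to x than 29/3.

126/13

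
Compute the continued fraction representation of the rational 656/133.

Run the Euclidean algorithm on 656 and 133; the successive quotients are the partial quotients a_0, a_1, ... (each step inverts the fractional part left over by the previous one):
  656 = 4*133 + 124, so a_0 = 4.
  133 = 1*124 + 9, so a_1 = 1.
  124 = 13*9 + 7, so a_2 = 13.
  9 = 1*7 + 2, so a_3 = 1.
  7 = 3*2 + 1, so a_4 = 3.
  2 = 2*1 + 0, so a_5 = 2.
The remainder reaches 0 after 6 divisions, so the expansion has 6 partial quotients, read off in order.

[4; 1, 13, 1, 3, 2]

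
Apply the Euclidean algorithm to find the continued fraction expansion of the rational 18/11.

[1; 1, 1, 1, 3]

Run the Euclidean algorithm on 18 and 11; the successive quotients are the partial quotients a_0, a_1, ... (each step inverts the fractional part left over by the previous one):
  18 = 1*11 + 7, so a_0 = 1.
  11 = 1*7 + 4, so a_1 = 1.
  7 = 1*4 + 3, so a_2 = 1.
  4 = 1*3 + 1, so a_3 = 1.
  3 = 3*1 + 0, so a_4 = 3.
The remainder reaches 0 after 5 divisions, so the expansion has 5 partial quotients, read off in order.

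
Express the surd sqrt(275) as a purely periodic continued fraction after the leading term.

[16; (1, 1, 2, 1, 1, 32)]

Write x_i = (sqrt(275) + m_i)/d_i with (m_0, d_0) = (0, 1). a_0 = floor(sqrt(275)) = 16, since 16^2 = 256 <= 275 < 289 = 17^2.
Iterate m_{i+1} = d_i*a_i - m_i, d_{i+1} = (275 - m_{i+1}^2)/d_i, a_{i+1} = floor((a_0 + m_{i+1})/d_{i+1}):
  m_1 = 1*16 - 0 = 16, d_1 = (275 - 16^2)/1 = 19/1 = 19, a_1 = floor((16 + 16)/19) = 1.
  m_2 = 19*1 - 16 = 3, d_2 = (275 - 3^2)/19 = 266/19 = 14, a_2 = floor((16 + 3)/14) = 1.
  m_3 = 14*1 - 3 = 11, d_3 = (275 - 11^2)/14 = 154/14 = 11, a_3 = floor((16 + 11)/11) = 2.
  m_4 = 11*2 - 11 = 11, d_4 = (275 - 11^2)/11 = 154/11 = 14, a_4 = floor((16 + 11)/14) = 1.
  m_5 = 14*1 - 11 = 3, d_5 = (275 - 3^2)/14 = 266/14 = 19, a_5 = floor((16 + 3)/19) = 1.
  m_6 = 19*1 - 3 = 16, d_6 = (275 - 16^2)/19 = 19/19 = 1, a_6 = floor((16 + 16)/1) = 32.
  m_7 = 1*32 - 16 = 16, d_7 = (275 - 16^2)/1 = 19/1 = 19: (m_7, d_7) = (m_1, d_1) = (16, 19), so from here the quotients repeat a_1, ..., a_6; the period length is 6.
Hence the expansion of sqrt(275) is a_0 = 16 followed by the repeating block 1, 1, 2, 1, 1, 32 (period 6).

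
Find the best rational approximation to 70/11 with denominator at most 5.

Expand x = 70/11 as a continued fraction with the Euclidean algorithm:
  70 = 6*11 + 4, so a_0 = 6.
  11 = 2*4 + 3, so a_1 = 2.
  4 = 1*3 + 1, so a_2 = 1.
  3 = 3*1 + 0, so a_3 = 3.
so x = [6; 2, 1, 3].
Convergents (p_i = a_i*p_{i-1} + p_{i-2}, q_i = a_i*q_{i-1} + q_{i-2} with p_{-2}=0, p_{-1}=1, q_{-2}=1, q_{-1}=0), until the denominator exceeds 5:
  i=0: a_0=6, p_0 = 6*1 + 0 = 6, q_0 = 6*0 + 1 = 1.
  i=1: a_1=2, p_1 = 2*6 + 1 = 13, q_1 = 2*1 + 0 = 2.
  i=2: a_2=1, p_2 = 1*13 + 6 = 19, q_2 = 1*2 + 1 = 3.
  i=3: a_3=3, p_3 = 3*19 + 13 = 70, q_3 = 3*3 + 2 = 11.
q_3 = 11 > 5, so the last convergent with denominator <= 5 is p_2/q_2 = 19/3.
The closest fraction with denominator <= 5 is either p_2/q_2 or the intermediate fraction (k*p_2 + p_1)/(k*q_2 + q_1) with the largest k >= 1 whose denominator stays <= 5; these approach x as k grows, and every other convergent or intermediate fraction in range is farther away.
Largest k: floor((5 - q_1)/q_2) = floor((5 - 2)/3) = 1.
That gives (1*19 + 13)/(1*3 + 2) = 32/5.
Compare the errors: |x - 19/3| = |70*3 - 19*11|/(11*3) = 1/33, and |x - 32/5| = |70*5 - 32*11|/(11*5) = 2/55.
Cross-multiplying, 1*55 = 55 < 66 = 2*33, so 1/33 is smaller: the convergent 19/3 is closer to x than 32/5.

19/3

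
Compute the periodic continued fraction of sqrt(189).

[13; (1, 2, 1, 26)]

Write x_i = (sqrt(189) + m_i)/d_i with (m_0, d_0) = (0, 1). a_0 = floor(sqrt(189)) = 13, since 13^2 = 169 <= 189 < 196 = 14^2.
Iterate m_{i+1} = d_i*a_i - m_i, d_{i+1} = (189 - m_{i+1}^2)/d_i, a_{i+1} = floor((a_0 + m_{i+1})/d_{i+1}):
  m_1 = 1*13 - 0 = 13, d_1 = (189 - 13^2)/1 = 20/1 = 20, a_1 = floor((13 + 13)/20) = 1.
  m_2 = 20*1 - 13 = 7, d_2 = (189 - 7^2)/20 = 140/20 = 7, a_2 = floor((13 + 7)/7) = 2.
  m_3 = 7*2 - 7 = 7, d_3 = (189 - 7^2)/7 = 140/7 = 20, a_3 = floor((13 + 7)/20) = 1.
  m_4 = 20*1 - 7 = 13, d_4 = (189 - 13^2)/20 = 20/20 = 1, a_4 = floor((13 + 13)/1) = 26.
  m_5 = 1*26 - 13 = 13, d_5 = (189 - 13^2)/1 = 20/1 = 20: (m_5, d_5) = (m_1, d_1) = (13, 20), so from here the quotients repeat a_1, ..., a_4; the period length is 4.
Hence the expansion of sqrt(189) is a_0 = 13 followed by the repeating block 1, 2, 1, 26 (period 4).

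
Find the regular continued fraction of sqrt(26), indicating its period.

Write x_i = (sqrt(26) + m_i)/d_i with (m_0, d_0) = (0, 1). a_0 = floor(sqrt(26)) = 5, since 5^2 = 25 <= 26 < 36 = 6^2.
Iterate m_{i+1} = d_i*a_i - m_i, d_{i+1} = (26 - m_{i+1}^2)/d_i, a_{i+1} = floor((a_0 + m_{i+1})/d_{i+1}):
  m_1 = 1*5 - 0 = 5, d_1 = (26 - 5^2)/1 = 1/1 = 1, a_1 = floor((5 + 5)/1) = 10.
  m_2 = 1*10 - 5 = 5, d_2 = (26 - 5^2)/1 = 1/1 = 1: (m_2, d_2) = (m_1, d_1) = (5, 1), so from here the quotient a_1 repeats; the period length is 1.
Hence the expansion of sqrt(26) is a_0 = 5 followed by the repeating block 10 (period 1).

[5; (10)]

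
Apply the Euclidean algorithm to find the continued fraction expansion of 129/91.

[1; 2, 2, 1, 1, 7]

Run the Euclidean algorithm on 129 and 91; the successive quotients are the partial quotients a_0, a_1, ... (each step inverts the fractional part left over by the previous one):
  129 = 1*91 + 38, so a_0 = 1.
  91 = 2*38 + 15, so a_1 = 2.
  38 = 2*15 + 8, so a_2 = 2.
  15 = 1*8 + 7, so a_3 = 1.
  8 = 1*7 + 1, so a_4 = 1.
  7 = 7*1 + 0, so a_5 = 7.
The remainder reaches 0 after 6 divisions, so the expansion has 6 partial quotients, read off in order.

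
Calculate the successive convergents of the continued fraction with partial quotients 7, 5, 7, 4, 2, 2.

Using the convergent recurrence p_i = a_i*p_{i-1} + p_{i-2}, q_i = a_i*q_{i-1} + q_{i-2} with p_{-2}=0, p_{-1}=1, q_{-2}=1, q_{-1}=0:
  i=0: a_0=7, p_0 = 7*1 + 0 = 7, q_0 = 7*0 + 1 = 1.
  i=1: a_1=5, p_1 = 5*7 + 1 = 36, q_1 = 5*1 + 0 = 5.
  i=2: a_2=7, p_2 = 7*36 + 7 = 259, q_2 = 7*5 + 1 = 36.
  i=3: a_3=4, p_3 = 4*259 + 36 = 1072, q_3 = 4*36 + 5 = 149.
  i=4: a_4=2, p_4 = 2*1072 + 259 = 2403, q_4 = 2*149 + 36 = 334.
  i=5: a_5=2, p_5 = 2*2403 + 1072 = 5878, q_5 = 2*334 + 149 = 817.

7/1, 36/5, 259/36, 1072/149, 2403/334, 5878/817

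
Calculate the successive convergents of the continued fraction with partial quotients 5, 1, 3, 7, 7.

5/1, 6/1, 23/4, 167/29, 1192/207

Using the convergent recurrence p_i = a_i*p_{i-1} + p_{i-2}, q_i = a_i*q_{i-1} + q_{i-2} with p_{-2}=0, p_{-1}=1, q_{-2}=1, q_{-1}=0:
  i=0: a_0=5, p_0 = 5*1 + 0 = 5, q_0 = 5*0 + 1 = 1.
  i=1: a_1=1, p_1 = 1*5 + 1 = 6, q_1 = 1*1 + 0 = 1.
  i=2: a_2=3, p_2 = 3*6 + 5 = 23, q_2 = 3*1 + 1 = 4.
  i=3: a_3=7, p_3 = 7*23 + 6 = 167, q_3 = 7*4 + 1 = 29.
  i=4: a_4=7, p_4 = 7*167 + 23 = 1192, q_4 = 7*29 + 4 = 207.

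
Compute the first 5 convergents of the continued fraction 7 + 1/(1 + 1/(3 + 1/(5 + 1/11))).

7/1, 8/1, 31/4, 163/21, 1824/235

Using the convergent recurrence p_i = a_i*p_{i-1} + p_{i-2}, q_i = a_i*q_{i-1} + q_{i-2} with p_{-2}=0, p_{-1}=1, q_{-2}=1, q_{-1}=0:
  i=0: a_0=7, p_0 = 7*1 + 0 = 7, q_0 = 7*0 + 1 = 1.
  i=1: a_1=1, p_1 = 1*7 + 1 = 8, q_1 = 1*1 + 0 = 1.
  i=2: a_2=3, p_2 = 3*8 + 7 = 31, q_2 = 3*1 + 1 = 4.
  i=3: a_3=5, p_3 = 5*31 + 8 = 163, q_3 = 5*4 + 1 = 21.
  i=4: a_4=11, p_4 = 11*163 + 31 = 1824, q_4 = 11*21 + 4 = 235.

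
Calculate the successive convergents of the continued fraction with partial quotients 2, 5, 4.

Using the convergent recurrence p_i = a_i*p_{i-1} + p_{i-2}, q_i = a_i*q_{i-1} + q_{i-2} with p_{-2}=0, p_{-1}=1, q_{-2}=1, q_{-1}=0:
  i=0: a_0=2, p_0 = 2*1 + 0 = 2, q_0 = 2*0 + 1 = 1.
  i=1: a_1=5, p_1 = 5*2 + 1 = 11, q_1 = 5*1 + 0 = 5.
  i=2: a_2=4, p_2 = 4*11 + 2 = 46, q_2 = 4*5 + 1 = 21.

2/1, 11/5, 46/21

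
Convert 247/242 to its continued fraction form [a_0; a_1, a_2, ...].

Run the Euclidean algorithm on 247 and 242; the successive quotients are the partial quotients a_0, a_1, ... (each step inverts the fractional part left over by the previous one):
  247 = 1*242 + 5, so a_0 = 1.
  242 = 48*5 + 2, so a_1 = 48.
  5 = 2*2 + 1, so a_2 = 2.
  2 = 2*1 + 0, so a_3 = 2.
The remainder reaches 0 after 4 divisions, so the expansion has 4 partial quotients, read off in order.

[1; 48, 2, 2]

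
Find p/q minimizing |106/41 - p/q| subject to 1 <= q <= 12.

31/12

Expand x = 106/41 as a continued fraction with the Euclidean algorithm:
  106 = 2*41 + 24, so a_0 = 2.
  41 = 1*24 + 17, so a_1 = 1.
  24 = 1*17 + 7, so a_2 = 1.
  17 = 2*7 + 3, so a_3 = 2.
  7 = 2*3 + 1, so a_4 = 2.
  3 = 3*1 + 0, so a_5 = 3.
so x = [2; 1, 1, 2, 2, 3].
Convergents (p_i = a_i*p_{i-1} + p_{i-2}, q_i = a_i*q_{i-1} + q_{i-2} with p_{-2}=0, p_{-1}=1, q_{-2}=1, q_{-1}=0), until the denominator exceeds 12:
  i=0: a_0=2, p_0 = 2*1 + 0 = 2, q_0 = 2*0 + 1 = 1.
  i=1: a_1=1, p_1 = 1*2 + 1 = 3, q_1 = 1*1 + 0 = 1.
  i=2: a_2=1, p_2 = 1*3 + 2 = 5, q_2 = 1*1 + 1 = 2.
  i=3: a_3=2, p_3 = 2*5 + 3 = 13, q_3 = 2*2 + 1 = 5.
  i=4: a_4=2, p_4 = 2*13 + 5 = 31, q_4 = 2*5 + 2 = 12.
  i=5: a_5=3, p_5 = 3*31 + 13 = 106, q_5 = 3*12 + 5 = 41.
q_5 = 41 > 12, so the last convergent with denominator <= 12 is p_4/q_4 = 31/12.
The closest fraction with denominator <= 12 is either p_4/q_4 or the intermediate fraction (k*p_4 + p_3)/(k*q_4 + q_3) with the largest k >= 1 whose denominator stays <= 12; these approach x as k grows, and every other convergent or intermediate fraction in range is farther away.
Largest k: floor((12 - q_3)/q_4) = floor((12 - 5)/12) = 0.
Since k = 0, no intermediate fraction beyond p_4/q_4 has denominator <= 12, so the convergent 31/12 is the closest (its error is |106*12 - 31*41|/(41*12) = 1/492).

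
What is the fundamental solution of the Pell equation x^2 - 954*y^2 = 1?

(x, y) = (32080051, 1038630)

First expand sqrt(954) as a continued fraction. With x_i = (sqrt(954) + m_i)/d_i and (m_0, d_0) = (0, 1): a_0 = floor(sqrt(954)) = 30, since 30^2 = 900 <= 954 < 961 = 31^2.
Iterate m_{i+1} = d_i*a_i - m_i, d_{i+1} = (954 - m_{i+1}^2)/d_i, a_{i+1} = floor((a_0 + m_{i+1})/d_{i+1}):
  m_1 = 1*30 - 0 = 30, d_1 = (954 - 30^2)/1 = 54/1 = 54, a_1 = floor((30 + 30)/54) = 1.
  m_2 = 54*1 - 30 = 24, d_2 = (954 - 24^2)/54 = 378/54 = 7, a_2 = floor((30 + 24)/7) = 7.
  m_3 = 7*7 - 24 = 25, d_3 = (954 - 25^2)/7 = 329/7 = 47, a_3 = floor((30 + 25)/47) = 1.
  m_4 = 47*1 - 25 = 22, d_4 = (954 - 22^2)/47 = 470/47 = 10, a_4 = floor((30 + 22)/10) = 5.
  m_5 = 10*5 - 22 = 28, d_5 = (954 - 28^2)/10 = 170/10 = 17, a_5 = floor((30 + 28)/17) = 3.
  m_6 = 17*3 - 28 = 23, d_6 = (954 - 23^2)/17 = 425/17 = 25, a_6 = floor((30 + 23)/25) = 2.
  m_7 = 25*2 - 23 = 27, d_7 = (954 - 27^2)/25 = 225/25 = 9, a_7 = floor((30 + 27)/9) = 6.
  m_8 = 9*6 - 27 = 27, d_8 = (954 - 27^2)/9 = 225/9 = 25, a_8 = floor((30 + 27)/25) = 2.
  m_9 = 25*2 - 27 = 23, d_9 = (954 - 23^2)/25 = 425/25 = 17, a_9 = floor((30 + 23)/17) = 3.
  m_10 = 17*3 - 23 = 28, d_10 = (954 - 28^2)/17 = 170/17 = 10, a_10 = floor((30 + 28)/10) = 5.
  m_11 = 10*5 - 28 = 22, d_11 = (954 - 22^2)/10 = 470/10 = 47, a_11 = floor((30 + 22)/47) = 1.
  m_12 = 47*1 - 22 = 25, d_12 = (954 - 25^2)/47 = 329/47 = 7, a_12 = floor((30 + 25)/7) = 7.
  m_13 = 7*7 - 25 = 24, d_13 = (954 - 24^2)/7 = 378/7 = 54, a_13 = floor((30 + 24)/54) = 1.
  m_14 = 54*1 - 24 = 30, d_14 = (954 - 30^2)/54 = 54/54 = 1, a_14 = floor((30 + 30)/1) = 60.
  m_15 = 1*60 - 30 = 30, d_15 = (954 - 30^2)/1 = 54/1 = 54: (m_15, d_15) = (m_1, d_1) = (30, 54), so from here the quotients repeat a_1, ..., a_14; the period length is 14.
So sqrt(954) = [30; (1, 7, 1, 5, 3, 2, 6, 2, 3, 5, 1, 7, 1, 60)] with period length k = 14.
k is even, so the fundamental solution of x^2 - 954y^2 = 1 is (p_{k-1}, q_{k-1}) = (p_13, q_13); compute convergents through index 13.
Convergents (p_i = a_i*p_{i-1} + p_{i-2}, q_i = a_i*q_{i-1} + q_{i-2} with p_{-2}=0, p_{-1}=1, q_{-2}=1, q_{-1}=0):
  i=0: a_0=30, p_0 = 30*1 + 0 = 30, q_0 = 30*0 + 1 = 1.
  i=1: a_1=1, p_1 = 1*30 + 1 = 31, q_1 = 1*1 + 0 = 1.
  i=2: a_2=7, p_2 = 7*31 + 30 = 247, q_2 = 7*1 + 1 = 8.
  i=3: a_3=1, p_3 = 1*247 + 31 = 278, q_3 = 1*8 + 1 = 9.
  i=4: a_4=5, p_4 = 5*278 + 247 = 1637, q_4 = 5*9 + 8 = 53.
  i=5: a_5=3, p_5 = 3*1637 + 278 = 5189, q_5 = 3*53 + 9 = 168.
  i=6: a_6=2, p_6 = 2*5189 + 1637 = 12015, q_6 = 2*168 + 53 = 389.
  i=7: a_7=6, p_7 = 6*12015 + 5189 = 77279, q_7 = 6*389 + 168 = 2502.
  i=8: a_8=2, p_8 = 2*77279 + 12015 = 166573, q_8 = 2*2502 + 389 = 5393.
  i=9: a_9=3, p_9 = 3*166573 + 77279 = 576998, q_9 = 3*5393 + 2502 = 18681.
  i=10: a_10=5, p_10 = 5*576998 + 166573 = 3051563, q_10 = 5*18681 + 5393 = 98798.
  i=11: a_11=1, p_11 = 1*3051563 + 576998 = 3628561, q_11 = 1*98798 + 18681 = 117479.
  i=12: a_12=7, p_12 = 7*3628561 + 3051563 = 28451490, q_12 = 7*117479 + 98798 = 921151.
  i=13: a_13=1, p_13 = 1*28451490 + 3628561 = 32080051, q_13 = 1*921151 + 117479 = 1038630.
Check: 32080051^2 - 954*1038630^2 = 1029129672162601 - 1029129672162600 = 1, so (x, y) = (32080051, 1038630) solves the equation, and by the theorem it is the least positive solution.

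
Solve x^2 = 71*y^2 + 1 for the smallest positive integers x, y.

First expand sqrt(71) as a continued fraction. With x_i = (sqrt(71) + m_i)/d_i and (m_0, d_0) = (0, 1): a_0 = floor(sqrt(71)) = 8, since 8^2 = 64 <= 71 < 81 = 9^2.
Iterate m_{i+1} = d_i*a_i - m_i, d_{i+1} = (71 - m_{i+1}^2)/d_i, a_{i+1} = floor((a_0 + m_{i+1})/d_{i+1}):
  m_1 = 1*8 - 0 = 8, d_1 = (71 - 8^2)/1 = 7/1 = 7, a_1 = floor((8 + 8)/7) = 2.
  m_2 = 7*2 - 8 = 6, d_2 = (71 - 6^2)/7 = 35/7 = 5, a_2 = floor((8 + 6)/5) = 2.
  m_3 = 5*2 - 6 = 4, d_3 = (71 - 4^2)/5 = 55/5 = 11, a_3 = floor((8 + 4)/11) = 1.
  m_4 = 11*1 - 4 = 7, d_4 = (71 - 7^2)/11 = 22/11 = 2, a_4 = floor((8 + 7)/2) = 7.
  m_5 = 2*7 - 7 = 7, d_5 = (71 - 7^2)/2 = 22/2 = 11, a_5 = floor((8 + 7)/11) = 1.
  m_6 = 11*1 - 7 = 4, d_6 = (71 - 4^2)/11 = 55/11 = 5, a_6 = floor((8 + 4)/5) = 2.
  m_7 = 5*2 - 4 = 6, d_7 = (71 - 6^2)/5 = 35/5 = 7, a_7 = floor((8 + 6)/7) = 2.
  m_8 = 7*2 - 6 = 8, d_8 = (71 - 8^2)/7 = 7/7 = 1, a_8 = floor((8 + 8)/1) = 16.
  m_9 = 1*16 - 8 = 8, d_9 = (71 - 8^2)/1 = 7/1 = 7: (m_9, d_9) = (m_1, d_1) = (8, 7), so from here the quotients repeat a_1, ..., a_8; the period length is 8.
So sqrt(71) = [8; (2, 2, 1, 7, 1, 2, 2, 16)] with period length k = 8.
k is even, so the fundamental solution of x^2 - 71y^2 = 1 is (p_{k-1}, q_{k-1}) = (p_7, q_7); compute convergents through index 7.
Convergents (p_i = a_i*p_{i-1} + p_{i-2}, q_i = a_i*q_{i-1} + q_{i-2} with p_{-2}=0, p_{-1}=1, q_{-2}=1, q_{-1}=0):
  i=0: a_0=8, p_0 = 8*1 + 0 = 8, q_0 = 8*0 + 1 = 1.
  i=1: a_1=2, p_1 = 2*8 + 1 = 17, q_1 = 2*1 + 0 = 2.
  i=2: a_2=2, p_2 = 2*17 + 8 = 42, q_2 = 2*2 + 1 = 5.
  i=3: a_3=1, p_3 = 1*42 + 17 = 59, q_3 = 1*5 + 2 = 7.
  i=4: a_4=7, p_4 = 7*59 + 42 = 455, q_4 = 7*7 + 5 = 54.
  i=5: a_5=1, p_5 = 1*455 + 59 = 514, q_5 = 1*54 + 7 = 61.
  i=6: a_6=2, p_6 = 2*514 + 455 = 1483, q_6 = 2*61 + 54 = 176.
  i=7: a_7=2, p_7 = 2*1483 + 514 = 3480, q_7 = 2*176 + 61 = 413.
Check: 3480^2 - 71*413^2 = 12110400 - 12110399 = 1, so (x, y) = (3480, 413) solves the equation, and by the theorem it is the least positive solution.

(x, y) = (3480, 413)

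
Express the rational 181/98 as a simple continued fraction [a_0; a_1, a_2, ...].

Run the Euclidean algorithm on 181 and 98; the successive quotients are the partial quotients a_0, a_1, ... (each step inverts the fractional part left over by the previous one):
  181 = 1*98 + 83, so a_0 = 1.
  98 = 1*83 + 15, so a_1 = 1.
  83 = 5*15 + 8, so a_2 = 5.
  15 = 1*8 + 7, so a_3 = 1.
  8 = 1*7 + 1, so a_4 = 1.
  7 = 7*1 + 0, so a_5 = 7.
The remainder reaches 0 after 6 divisions, so the expansion has 6 partial quotients, read off in order.

[1; 1, 5, 1, 1, 7]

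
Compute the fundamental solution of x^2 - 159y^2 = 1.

(x, y) = (1324, 105)

First expand sqrt(159) as a continued fraction. With x_i = (sqrt(159) + m_i)/d_i and (m_0, d_0) = (0, 1): a_0 = floor(sqrt(159)) = 12, since 12^2 = 144 <= 159 < 169 = 13^2.
Iterate m_{i+1} = d_i*a_i - m_i, d_{i+1} = (159 - m_{i+1}^2)/d_i, a_{i+1} = floor((a_0 + m_{i+1})/d_{i+1}):
  m_1 = 1*12 - 0 = 12, d_1 = (159 - 12^2)/1 = 15/1 = 15, a_1 = floor((12 + 12)/15) = 1.
  m_2 = 15*1 - 12 = 3, d_2 = (159 - 3^2)/15 = 150/15 = 10, a_2 = floor((12 + 3)/10) = 1.
  m_3 = 10*1 - 3 = 7, d_3 = (159 - 7^2)/10 = 110/10 = 11, a_3 = floor((12 + 7)/11) = 1.
  m_4 = 11*1 - 7 = 4, d_4 = (159 - 4^2)/11 = 143/11 = 13, a_4 = floor((12 + 4)/13) = 1.
  m_5 = 13*1 - 4 = 9, d_5 = (159 - 9^2)/13 = 78/13 = 6, a_5 = floor((12 + 9)/6) = 3.
  m_6 = 6*3 - 9 = 9, d_6 = (159 - 9^2)/6 = 78/6 = 13, a_6 = floor((12 + 9)/13) = 1.
  m_7 = 13*1 - 9 = 4, d_7 = (159 - 4^2)/13 = 143/13 = 11, a_7 = floor((12 + 4)/11) = 1.
  m_8 = 11*1 - 4 = 7, d_8 = (159 - 7^2)/11 = 110/11 = 10, a_8 = floor((12 + 7)/10) = 1.
  m_9 = 10*1 - 7 = 3, d_9 = (159 - 3^2)/10 = 150/10 = 15, a_9 = floor((12 + 3)/15) = 1.
  m_10 = 15*1 - 3 = 12, d_10 = (159 - 12^2)/15 = 15/15 = 1, a_10 = floor((12 + 12)/1) = 24.
  m_11 = 1*24 - 12 = 12, d_11 = (159 - 12^2)/1 = 15/1 = 15: (m_11, d_11) = (m_1, d_1) = (12, 15), so from here the quotients repeat a_1, ..., a_10; the period length is 10.
So sqrt(159) = [12; (1, 1, 1, 1, 3, 1, 1, 1, 1, 24)] with period length k = 10.
k is even, so the fundamental solution of x^2 - 159y^2 = 1 is (p_{k-1}, q_{k-1}) = (p_9, q_9); compute convergents through index 9.
Convergents (p_i = a_i*p_{i-1} + p_{i-2}, q_i = a_i*q_{i-1} + q_{i-2} with p_{-2}=0, p_{-1}=1, q_{-2}=1, q_{-1}=0):
  i=0: a_0=12, p_0 = 12*1 + 0 = 12, q_0 = 12*0 + 1 = 1.
  i=1: a_1=1, p_1 = 1*12 + 1 = 13, q_1 = 1*1 + 0 = 1.
  i=2: a_2=1, p_2 = 1*13 + 12 = 25, q_2 = 1*1 + 1 = 2.
  i=3: a_3=1, p_3 = 1*25 + 13 = 38, q_3 = 1*2 + 1 = 3.
  i=4: a_4=1, p_4 = 1*38 + 25 = 63, q_4 = 1*3 + 2 = 5.
  i=5: a_5=3, p_5 = 3*63 + 38 = 227, q_5 = 3*5 + 3 = 18.
  i=6: a_6=1, p_6 = 1*227 + 63 = 290, q_6 = 1*18 + 5 = 23.
  i=7: a_7=1, p_7 = 1*290 + 227 = 517, q_7 = 1*23 + 18 = 41.
  i=8: a_8=1, p_8 = 1*517 + 290 = 807, q_8 = 1*41 + 23 = 64.
  i=9: a_9=1, p_9 = 1*807 + 517 = 1324, q_9 = 1*64 + 41 = 105.
Check: 1324^2 - 159*105^2 = 1752976 - 1752975 = 1, so (x, y) = (1324, 105) solves the equation, and by the theorem it is the least positive solution.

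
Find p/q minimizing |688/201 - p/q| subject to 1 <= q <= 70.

Expand x = 688/201 as a continued fraction with the Euclidean algorithm:
  688 = 3*201 + 85, so a_0 = 3.
  201 = 2*85 + 31, so a_1 = 2.
  85 = 2*31 + 23, so a_2 = 2.
  31 = 1*23 + 8, so a_3 = 1.
  23 = 2*8 + 7, so a_4 = 2.
  8 = 1*7 + 1, so a_5 = 1.
  7 = 7*1 + 0, so a_6 = 7.
so x = [3; 2, 2, 1, 2, 1, 7].
Convergents (p_i = a_i*p_{i-1} + p_{i-2}, q_i = a_i*q_{i-1} + q_{i-2} with p_{-2}=0, p_{-1}=1, q_{-2}=1, q_{-1}=0), until the denominator exceeds 70:
  i=0: a_0=3, p_0 = 3*1 + 0 = 3, q_0 = 3*0 + 1 = 1.
  i=1: a_1=2, p_1 = 2*3 + 1 = 7, q_1 = 2*1 + 0 = 2.
  i=2: a_2=2, p_2 = 2*7 + 3 = 17, q_2 = 2*2 + 1 = 5.
  i=3: a_3=1, p_3 = 1*17 + 7 = 24, q_3 = 1*5 + 2 = 7.
  i=4: a_4=2, p_4 = 2*24 + 17 = 65, q_4 = 2*7 + 5 = 19.
  i=5: a_5=1, p_5 = 1*65 + 24 = 89, q_5 = 1*19 + 7 = 26.
  i=6: a_6=7, p_6 = 7*89 + 65 = 688, q_6 = 7*26 + 19 = 201.
q_6 = 201 > 70, so the last convergent with denominator <= 70 is p_5/q_5 = 89/26.
The closest fraction with denominator <= 70 is either p_5/q_5 or the intermediate fraction (k*p_5 + p_4)/(k*q_5 + q_4) with the largest k >= 1 whose denominator stays <= 70; these approach x as k grows, and every other convergent or intermediate fraction in range is farther away.
Largest k: floor((70 - q_4)/q_5) = floor((70 - 19)/26) = 1.
That gives (1*89 + 65)/(1*26 + 19) = 154/45.
Compare the errors: |x - 89/26| = |688*26 - 89*201|/(201*26) = 1/5226, and |x - 154/45| = |688*45 - 154*201|/(201*45) = 6/9045.
Cross-multiplying, 1*9045 = 9045 < 31356 = 6*5226, so 1/5226 is smaller: the convergent 89/26 is closer to x than 154/45.

89/26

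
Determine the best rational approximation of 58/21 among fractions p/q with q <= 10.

Expand x = 58/21 as a continued fraction with the Euclidean algorithm:
  58 = 2*21 + 16, so a_0 = 2.
  21 = 1*16 + 5, so a_1 = 1.
  16 = 3*5 + 1, so a_2 = 3.
  5 = 5*1 + 0, so a_3 = 5.
so x = [2; 1, 3, 5].
Convergents (p_i = a_i*p_{i-1} + p_{i-2}, q_i = a_i*q_{i-1} + q_{i-2} with p_{-2}=0, p_{-1}=1, q_{-2}=1, q_{-1}=0), until the denominator exceeds 10:
  i=0: a_0=2, p_0 = 2*1 + 0 = 2, q_0 = 2*0 + 1 = 1.
  i=1: a_1=1, p_1 = 1*2 + 1 = 3, q_1 = 1*1 + 0 = 1.
  i=2: a_2=3, p_2 = 3*3 + 2 = 11, q_2 = 3*1 + 1 = 4.
  i=3: a_3=5, p_3 = 5*11 + 3 = 58, q_3 = 5*4 + 1 = 21.
q_3 = 21 > 10, so the last convergent with denominator <= 10 is p_2/q_2 = 11/4.
The closest fraction with denominator <= 10 is either p_2/q_2 or the intermediate fraction (k*p_2 + p_1)/(k*q_2 + q_1) with the largest k >= 1 whose denominator stays <= 10; these approach x as k grows, and every other convergent or intermediate fraction in range is farther away.
Largest k: floor((10 - q_1)/q_2) = floor((10 - 1)/4) = 2.
That gives (2*11 + 3)/(2*4 + 1) = 25/9.
Compare the errors: |x - 11/4| = |58*4 - 11*21|/(21*4) = 1/84, and |x - 25/9| = |58*9 - 25*21|/(21*9) = 3/189.
Cross-multiplying, 1*189 = 189 < 252 = 3*84, so 1/84 is smaller: the convergent 11/4 is closer to x than 25/9.

11/4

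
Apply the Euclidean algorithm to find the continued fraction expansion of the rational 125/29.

[4; 3, 4, 2]

Run the Euclidean algorithm on 125 and 29; the successive quotients are the partial quotients a_0, a_1, ... (each step inverts the fractional part left over by the previous one):
  125 = 4*29 + 9, so a_0 = 4.
  29 = 3*9 + 2, so a_1 = 3.
  9 = 4*2 + 1, so a_2 = 4.
  2 = 2*1 + 0, so a_3 = 2.
The remainder reaches 0 after 4 divisions, so the expansion has 4 partial quotients, read off in order.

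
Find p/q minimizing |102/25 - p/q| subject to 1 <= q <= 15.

Expand x = 102/25 as a continued fraction with the Euclidean algorithm:
  102 = 4*25 + 2, so a_0 = 4.
  25 = 12*2 + 1, so a_1 = 12.
  2 = 2*1 + 0, so a_2 = 2.
so x = [4; 12, 2].
Convergents (p_i = a_i*p_{i-1} + p_{i-2}, q_i = a_i*q_{i-1} + q_{i-2} with p_{-2}=0, p_{-1}=1, q_{-2}=1, q_{-1}=0), until the denominator exceeds 15:
  i=0: a_0=4, p_0 = 4*1 + 0 = 4, q_0 = 4*0 + 1 = 1.
  i=1: a_1=12, p_1 = 12*4 + 1 = 49, q_1 = 12*1 + 0 = 12.
  i=2: a_2=2, p_2 = 2*49 + 4 = 102, q_2 = 2*12 + 1 = 25.
q_2 = 25 > 15, so the last convergent with denominator <= 15 is p_1/q_1 = 49/12.
The closest fraction with denominator <= 15 is either p_1/q_1 or the intermediate fraction (k*p_1 + p_0)/(k*q_1 + q_0) with the largest k >= 1 whose denominator stays <= 15; these approach x as k grows, and every other convergent or intermediate fraction in range is farther away.
Largest k: floor((15 - q_0)/q_1) = floor((15 - 1)/12) = 1.
That gives (1*49 + 4)/(1*12 + 1) = 53/13.
Compare the errors: |x - 49/12| = |102*12 - 49*25|/(25*12) = 1/300, and |x - 53/13| = |102*13 - 53*25|/(25*13) = 1/325.
Cross-multiplying, 1*300 = 300 < 325 = 1*325, so 1/325 is smaller: the intermediate fraction 53/13 is closer to x than 49/12.

53/13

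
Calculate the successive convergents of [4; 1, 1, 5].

4/1, 5/1, 9/2, 50/11

Using the convergent recurrence p_i = a_i*p_{i-1} + p_{i-2}, q_i = a_i*q_{i-1} + q_{i-2} with p_{-2}=0, p_{-1}=1, q_{-2}=1, q_{-1}=0:
  i=0: a_0=4, p_0 = 4*1 + 0 = 4, q_0 = 4*0 + 1 = 1.
  i=1: a_1=1, p_1 = 1*4 + 1 = 5, q_1 = 1*1 + 0 = 1.
  i=2: a_2=1, p_2 = 1*5 + 4 = 9, q_2 = 1*1 + 1 = 2.
  i=3: a_3=5, p_3 = 5*9 + 5 = 50, q_3 = 5*2 + 1 = 11.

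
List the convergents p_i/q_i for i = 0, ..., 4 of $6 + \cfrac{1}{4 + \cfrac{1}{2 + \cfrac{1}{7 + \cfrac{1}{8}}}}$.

Using the convergent recurrence p_i = a_i*p_{i-1} + p_{i-2}, q_i = a_i*q_{i-1} + q_{i-2} with p_{-2}=0, p_{-1}=1, q_{-2}=1, q_{-1}=0:
  i=0: a_0=6, p_0 = 6*1 + 0 = 6, q_0 = 6*0 + 1 = 1.
  i=1: a_1=4, p_1 = 4*6 + 1 = 25, q_1 = 4*1 + 0 = 4.
  i=2: a_2=2, p_2 = 2*25 + 6 = 56, q_2 = 2*4 + 1 = 9.
  i=3: a_3=7, p_3 = 7*56 + 25 = 417, q_3 = 7*9 + 4 = 67.
  i=4: a_4=8, p_4 = 8*417 + 56 = 3392, q_4 = 8*67 + 9 = 545.

6/1, 25/4, 56/9, 417/67, 3392/545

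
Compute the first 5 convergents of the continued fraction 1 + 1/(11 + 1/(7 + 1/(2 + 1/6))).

1/1, 12/11, 85/78, 182/167, 1177/1080

Using the convergent recurrence p_i = a_i*p_{i-1} + p_{i-2}, q_i = a_i*q_{i-1} + q_{i-2} with p_{-2}=0, p_{-1}=1, q_{-2}=1, q_{-1}=0:
  i=0: a_0=1, p_0 = 1*1 + 0 = 1, q_0 = 1*0 + 1 = 1.
  i=1: a_1=11, p_1 = 11*1 + 1 = 12, q_1 = 11*1 + 0 = 11.
  i=2: a_2=7, p_2 = 7*12 + 1 = 85, q_2 = 7*11 + 1 = 78.
  i=3: a_3=2, p_3 = 2*85 + 12 = 182, q_3 = 2*78 + 11 = 167.
  i=4: a_4=6, p_4 = 6*182 + 85 = 1177, q_4 = 6*167 + 78 = 1080.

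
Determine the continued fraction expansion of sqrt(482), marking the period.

Write x_i = (sqrt(482) + m_i)/d_i with (m_0, d_0) = (0, 1). a_0 = floor(sqrt(482)) = 21, since 21^2 = 441 <= 482 < 484 = 22^2.
Iterate m_{i+1} = d_i*a_i - m_i, d_{i+1} = (482 - m_{i+1}^2)/d_i, a_{i+1} = floor((a_0 + m_{i+1})/d_{i+1}):
  m_1 = 1*21 - 0 = 21, d_1 = (482 - 21^2)/1 = 41/1 = 41, a_1 = floor((21 + 21)/41) = 1.
  m_2 = 41*1 - 21 = 20, d_2 = (482 - 20^2)/41 = 82/41 = 2, a_2 = floor((21 + 20)/2) = 20.
  m_3 = 2*20 - 20 = 20, d_3 = (482 - 20^2)/2 = 82/2 = 41, a_3 = floor((21 + 20)/41) = 1.
  m_4 = 41*1 - 20 = 21, d_4 = (482 - 21^2)/41 = 41/41 = 1, a_4 = floor((21 + 21)/1) = 42.
  m_5 = 1*42 - 21 = 21, d_5 = (482 - 21^2)/1 = 41/1 = 41: (m_5, d_5) = (m_1, d_1) = (21, 41), so from here the quotients repeat a_1, ..., a_4; the period length is 4.
Hence the expansion of sqrt(482) is a_0 = 21 followed by the repeating block 1, 20, 1, 42 (period 4).

[21; (1, 20, 1, 42)]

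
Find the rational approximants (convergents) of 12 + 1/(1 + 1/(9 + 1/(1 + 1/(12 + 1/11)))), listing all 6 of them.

Using the convergent recurrence p_i = a_i*p_{i-1} + p_{i-2}, q_i = a_i*q_{i-1} + q_{i-2} with p_{-2}=0, p_{-1}=1, q_{-2}=1, q_{-1}=0:
  i=0: a_0=12, p_0 = 12*1 + 0 = 12, q_0 = 12*0 + 1 = 1.
  i=1: a_1=1, p_1 = 1*12 + 1 = 13, q_1 = 1*1 + 0 = 1.
  i=2: a_2=9, p_2 = 9*13 + 12 = 129, q_2 = 9*1 + 1 = 10.
  i=3: a_3=1, p_3 = 1*129 + 13 = 142, q_3 = 1*10 + 1 = 11.
  i=4: a_4=12, p_4 = 12*142 + 129 = 1833, q_4 = 12*11 + 10 = 142.
  i=5: a_5=11, p_5 = 11*1833 + 142 = 20305, q_5 = 11*142 + 11 = 1573.

12/1, 13/1, 129/10, 142/11, 1833/142, 20305/1573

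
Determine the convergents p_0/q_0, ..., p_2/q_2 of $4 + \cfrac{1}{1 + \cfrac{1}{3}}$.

4/1, 5/1, 19/4

Using the convergent recurrence p_i = a_i*p_{i-1} + p_{i-2}, q_i = a_i*q_{i-1} + q_{i-2} with p_{-2}=0, p_{-1}=1, q_{-2}=1, q_{-1}=0:
  i=0: a_0=4, p_0 = 4*1 + 0 = 4, q_0 = 4*0 + 1 = 1.
  i=1: a_1=1, p_1 = 1*4 + 1 = 5, q_1 = 1*1 + 0 = 1.
  i=2: a_2=3, p_2 = 3*5 + 4 = 19, q_2 = 3*1 + 1 = 4.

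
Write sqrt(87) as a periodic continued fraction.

[9; (3, 18)]

Write x_i = (sqrt(87) + m_i)/d_i with (m_0, d_0) = (0, 1). a_0 = floor(sqrt(87)) = 9, since 9^2 = 81 <= 87 < 100 = 10^2.
Iterate m_{i+1} = d_i*a_i - m_i, d_{i+1} = (87 - m_{i+1}^2)/d_i, a_{i+1} = floor((a_0 + m_{i+1})/d_{i+1}):
  m_1 = 1*9 - 0 = 9, d_1 = (87 - 9^2)/1 = 6/1 = 6, a_1 = floor((9 + 9)/6) = 3.
  m_2 = 6*3 - 9 = 9, d_2 = (87 - 9^2)/6 = 6/6 = 1, a_2 = floor((9 + 9)/1) = 18.
  m_3 = 1*18 - 9 = 9, d_3 = (87 - 9^2)/1 = 6/1 = 6: (m_3, d_3) = (m_1, d_1) = (9, 6), so from here the quotients repeat a_1, a_2; the period length is 2.
Hence the expansion of sqrt(87) is a_0 = 9 followed by the repeating block 3, 18 (period 2).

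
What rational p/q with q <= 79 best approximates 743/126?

Expand x = 743/126 as a continued fraction with the Euclidean algorithm:
  743 = 5*126 + 113, so a_0 = 5.
  126 = 1*113 + 13, so a_1 = 1.
  113 = 8*13 + 9, so a_2 = 8.
  13 = 1*9 + 4, so a_3 = 1.
  9 = 2*4 + 1, so a_4 = 2.
  4 = 4*1 + 0, so a_5 = 4.
so x = [5; 1, 8, 1, 2, 4].
Convergents (p_i = a_i*p_{i-1} + p_{i-2}, q_i = a_i*q_{i-1} + q_{i-2} with p_{-2}=0, p_{-1}=1, q_{-2}=1, q_{-1}=0), until the denominator exceeds 79:
  i=0: a_0=5, p_0 = 5*1 + 0 = 5, q_0 = 5*0 + 1 = 1.
  i=1: a_1=1, p_1 = 1*5 + 1 = 6, q_1 = 1*1 + 0 = 1.
  i=2: a_2=8, p_2 = 8*6 + 5 = 53, q_2 = 8*1 + 1 = 9.
  i=3: a_3=1, p_3 = 1*53 + 6 = 59, q_3 = 1*9 + 1 = 10.
  i=4: a_4=2, p_4 = 2*59 + 53 = 171, q_4 = 2*10 + 9 = 29.
  i=5: a_5=4, p_5 = 4*171 + 59 = 743, q_5 = 4*29 + 10 = 126.
q_5 = 126 > 79, so the last convergent with denominator <= 79 is p_4/q_4 = 171/29.
The closest fraction with denominator <= 79 is either p_4/q_4 or the intermediate fraction (k*p_4 + p_3)/(k*q_4 + q_3) with the largest k >= 1 whose denominator stays <= 79; these approach x as k grows, and every other convergent or intermediate fraction in range is farther away.
Largest k: floor((79 - q_3)/q_4) = floor((79 - 10)/29) = 2.
That gives (2*171 + 59)/(2*29 + 10) = 401/68.
Compare the errors: |x - 171/29| = |743*29 - 171*126|/(126*29) = 1/3654, and |x - 401/68| = |743*68 - 401*126|/(126*68) = 2/8568.
Cross-multiplying, 2*3654 = 7308 < 8568 = 1*8568, so 2/8568 is smaller: the intermediate fraction 401/68 is closer to x than 171/29.

401/68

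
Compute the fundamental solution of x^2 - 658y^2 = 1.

(x, y) = (1693, 66)

First expand sqrt(658) as a continued fraction. With x_i = (sqrt(658) + m_i)/d_i and (m_0, d_0) = (0, 1): a_0 = floor(sqrt(658)) = 25, since 25^2 = 625 <= 658 < 676 = 26^2.
Iterate m_{i+1} = d_i*a_i - m_i, d_{i+1} = (658 - m_{i+1}^2)/d_i, a_{i+1} = floor((a_0 + m_{i+1})/d_{i+1}):
  m_1 = 1*25 - 0 = 25, d_1 = (658 - 25^2)/1 = 33/1 = 33, a_1 = floor((25 + 25)/33) = 1.
  m_2 = 33*1 - 25 = 8, d_2 = (658 - 8^2)/33 = 594/33 = 18, a_2 = floor((25 + 8)/18) = 1.
  m_3 = 18*1 - 8 = 10, d_3 = (658 - 10^2)/18 = 558/18 = 31, a_3 = floor((25 + 10)/31) = 1.
  m_4 = 31*1 - 10 = 21, d_4 = (658 - 21^2)/31 = 217/31 = 7, a_4 = floor((25 + 21)/7) = 6.
  m_5 = 7*6 - 21 = 21, d_5 = (658 - 21^2)/7 = 217/7 = 31, a_5 = floor((25 + 21)/31) = 1.
  m_6 = 31*1 - 21 = 10, d_6 = (658 - 10^2)/31 = 558/31 = 18, a_6 = floor((25 + 10)/18) = 1.
  m_7 = 18*1 - 10 = 8, d_7 = (658 - 8^2)/18 = 594/18 = 33, a_7 = floor((25 + 8)/33) = 1.
  m_8 = 33*1 - 8 = 25, d_8 = (658 - 25^2)/33 = 33/33 = 1, a_8 = floor((25 + 25)/1) = 50.
  m_9 = 1*50 - 25 = 25, d_9 = (658 - 25^2)/1 = 33/1 = 33: (m_9, d_9) = (m_1, d_1) = (25, 33), so from here the quotients repeat a_1, ..., a_8; the period length is 8.
So sqrt(658) = [25; (1, 1, 1, 6, 1, 1, 1, 50)] with period length k = 8.
k is even, so the fundamental solution of x^2 - 658y^2 = 1 is (p_{k-1}, q_{k-1}) = (p_7, q_7); compute convergents through index 7.
Convergents (p_i = a_i*p_{i-1} + p_{i-2}, q_i = a_i*q_{i-1} + q_{i-2} with p_{-2}=0, p_{-1}=1, q_{-2}=1, q_{-1}=0):
  i=0: a_0=25, p_0 = 25*1 + 0 = 25, q_0 = 25*0 + 1 = 1.
  i=1: a_1=1, p_1 = 1*25 + 1 = 26, q_1 = 1*1 + 0 = 1.
  i=2: a_2=1, p_2 = 1*26 + 25 = 51, q_2 = 1*1 + 1 = 2.
  i=3: a_3=1, p_3 = 1*51 + 26 = 77, q_3 = 1*2 + 1 = 3.
  i=4: a_4=6, p_4 = 6*77 + 51 = 513, q_4 = 6*3 + 2 = 20.
  i=5: a_5=1, p_5 = 1*513 + 77 = 590, q_5 = 1*20 + 3 = 23.
  i=6: a_6=1, p_6 = 1*590 + 513 = 1103, q_6 = 1*23 + 20 = 43.
  i=7: a_7=1, p_7 = 1*1103 + 590 = 1693, q_7 = 1*43 + 23 = 66.
Check: 1693^2 - 658*66^2 = 2866249 - 2866248 = 1, so (x, y) = (1693, 66) solves the equation, and by the theorem it is the least positive solution.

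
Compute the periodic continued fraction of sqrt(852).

Write x_i = (sqrt(852) + m_i)/d_i with (m_0, d_0) = (0, 1). a_0 = floor(sqrt(852)) = 29, since 29^2 = 841 <= 852 < 900 = 30^2.
Iterate m_{i+1} = d_i*a_i - m_i, d_{i+1} = (852 - m_{i+1}^2)/d_i, a_{i+1} = floor((a_0 + m_{i+1})/d_{i+1}):
  m_1 = 1*29 - 0 = 29, d_1 = (852 - 29^2)/1 = 11/1 = 11, a_1 = floor((29 + 29)/11) = 5.
  m_2 = 11*5 - 29 = 26, d_2 = (852 - 26^2)/11 = 176/11 = 16, a_2 = floor((29 + 26)/16) = 3.
  m_3 = 16*3 - 26 = 22, d_3 = (852 - 22^2)/16 = 368/16 = 23, a_3 = floor((29 + 22)/23) = 2.
  m_4 = 23*2 - 22 = 24, d_4 = (852 - 24^2)/23 = 276/23 = 12, a_4 = floor((29 + 24)/12) = 4.
  m_5 = 12*4 - 24 = 24, d_5 = (852 - 24^2)/12 = 276/12 = 23, a_5 = floor((29 + 24)/23) = 2.
  m_6 = 23*2 - 24 = 22, d_6 = (852 - 22^2)/23 = 368/23 = 16, a_6 = floor((29 + 22)/16) = 3.
  m_7 = 16*3 - 22 = 26, d_7 = (852 - 26^2)/16 = 176/16 = 11, a_7 = floor((29 + 26)/11) = 5.
  m_8 = 11*5 - 26 = 29, d_8 = (852 - 29^2)/11 = 11/11 = 1, a_8 = floor((29 + 29)/1) = 58.
  m_9 = 1*58 - 29 = 29, d_9 = (852 - 29^2)/1 = 11/1 = 11: (m_9, d_9) = (m_1, d_1) = (29, 11), so from here the quotients repeat a_1, ..., a_8; the period length is 8.
Hence the expansion of sqrt(852) is a_0 = 29 followed by the repeating block 5, 3, 2, 4, 2, 3, 5, 58 (period 8).

[29; (5, 3, 2, 4, 2, 3, 5, 58)]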